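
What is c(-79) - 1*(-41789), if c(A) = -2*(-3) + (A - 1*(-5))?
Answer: 41721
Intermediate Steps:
c(A) = 11 + A (c(A) = 6 + (A + 5) = 6 + (5 + A) = 11 + A)
c(-79) - 1*(-41789) = (11 - 79) - 1*(-41789) = -68 + 41789 = 41721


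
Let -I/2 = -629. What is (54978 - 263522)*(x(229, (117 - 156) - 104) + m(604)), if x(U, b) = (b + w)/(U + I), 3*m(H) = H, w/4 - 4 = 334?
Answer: -188059765600/4461 ≈ -4.2156e+7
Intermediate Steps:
w = 1352 (w = 16 + 4*334 = 16 + 1336 = 1352)
I = 1258 (I = -2*(-629) = 1258)
m(H) = H/3
x(U, b) = (1352 + b)/(1258 + U) (x(U, b) = (b + 1352)/(U + 1258) = (1352 + b)/(1258 + U))
(54978 - 263522)*(x(229, (117 - 156) - 104) + m(604)) = (54978 - 263522)*((1352 + ((117 - 156) - 104))/(1258 + 229) + (⅓)*604) = -208544*((1352 + (-39 - 104))/1487 + 604/3) = -208544*((1352 - 143)/1487 + 604/3) = -208544*((1/1487)*1209 + 604/3) = -208544*(1209/1487 + 604/3) = -208544*901775/4461 = -188059765600/4461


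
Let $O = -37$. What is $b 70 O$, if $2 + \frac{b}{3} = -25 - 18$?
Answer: $349650$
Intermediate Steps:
$b = -135$ ($b = -6 + 3 \left(-25 - 18\right) = -6 + 3 \left(-43\right) = -6 - 129 = -135$)
$b 70 O = \left(-135\right) 70 \left(-37\right) = \left(-9450\right) \left(-37\right) = 349650$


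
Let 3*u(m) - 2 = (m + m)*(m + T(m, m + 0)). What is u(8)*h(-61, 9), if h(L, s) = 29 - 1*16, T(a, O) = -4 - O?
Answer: -806/3 ≈ -268.67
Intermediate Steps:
h(L, s) = 13 (h(L, s) = 29 - 16 = 13)
u(m) = 2/3 - 8*m/3 (u(m) = 2/3 + ((m + m)*(m + (-4 - (m + 0))))/3 = 2/3 + ((2*m)*(m + (-4 - m)))/3 = 2/3 + ((2*m)*(-4))/3 = 2/3 + (-8*m)/3 = 2/3 - 8*m/3)
u(8)*h(-61, 9) = (2/3 - 8/3*8)*13 = (2/3 - 64/3)*13 = -62/3*13 = -806/3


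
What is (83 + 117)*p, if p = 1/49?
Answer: 200/49 ≈ 4.0816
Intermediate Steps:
p = 1/49 ≈ 0.020408
(83 + 117)*p = (83 + 117)*(1/49) = 200*(1/49) = 200/49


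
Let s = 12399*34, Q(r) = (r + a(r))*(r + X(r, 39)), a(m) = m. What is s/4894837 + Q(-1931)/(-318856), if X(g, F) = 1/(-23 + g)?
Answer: -35532459694743633/1524850939103144 ≈ -23.302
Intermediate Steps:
Q(r) = 2*r*(r + 1/(-23 + r)) (Q(r) = (r + r)*(r + 1/(-23 + r)) = (2*r)*(r + 1/(-23 + r)) = 2*r*(r + 1/(-23 + r)))
s = 421566
s/4894837 + Q(-1931)/(-318856) = 421566/4894837 + (2*(-1931)*(1 - 1931*(-23 - 1931))/(-23 - 1931))/(-318856) = 421566*(1/4894837) + (2*(-1931)*(1 - 1931*(-1954))/(-1954))*(-1/318856) = 421566/4894837 + (2*(-1931)*(-1/1954)*(1 + 3773174))*(-1/318856) = 421566/4894837 + (2*(-1931)*(-1/1954)*3773175)*(-1/318856) = 421566/4894837 + (7286000925/977)*(-1/318856) = 421566/4894837 - 7286000925/311522312 = -35532459694743633/1524850939103144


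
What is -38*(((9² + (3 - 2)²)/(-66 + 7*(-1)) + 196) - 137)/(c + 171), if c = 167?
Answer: -475/73 ≈ -6.5069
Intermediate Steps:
-38*(((9² + (3 - 2)²)/(-66 + 7*(-1)) + 196) - 137)/(c + 171) = -38*(((9² + (3 - 2)²)/(-66 + 7*(-1)) + 196) - 137)/(167 + 171) = -38*(((81 + 1²)/(-66 - 7) + 196) - 137)/338 = -38*(((81 + 1)/(-73) + 196) - 137)/338 = -38*((82*(-1/73) + 196) - 137)/338 = -38*((-82/73 + 196) - 137)/338 = -38*(14226/73 - 137)/338 = -160550/(73*338) = -38*25/146 = -475/73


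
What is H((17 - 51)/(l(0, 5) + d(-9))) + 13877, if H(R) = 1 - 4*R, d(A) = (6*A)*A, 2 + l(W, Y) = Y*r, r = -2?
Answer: 3289154/237 ≈ 13878.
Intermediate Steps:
l(W, Y) = -2 - 2*Y (l(W, Y) = -2 + Y*(-2) = -2 - 2*Y)
d(A) = 6*A²
H((17 - 51)/(l(0, 5) + d(-9))) + 13877 = (1 - 4*(17 - 51)/((-2 - 2*5) + 6*(-9)²)) + 13877 = (1 - (-136)/((-2 - 10) + 6*81)) + 13877 = (1 - (-136)/(-12 + 486)) + 13877 = (1 - (-136)/474) + 13877 = (1 - 4*(-17/237)) + 13877 = (1 + 68/237) + 13877 = 305/237 + 13877 = 3289154/237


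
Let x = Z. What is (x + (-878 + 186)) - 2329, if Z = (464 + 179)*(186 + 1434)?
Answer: 1038639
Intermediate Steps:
Z = 1041660 (Z = 643*1620 = 1041660)
x = 1041660
(x + (-878 + 186)) - 2329 = (1041660 + (-878 + 186)) - 2329 = (1041660 - 692) - 2329 = 1040968 - 2329 = 1038639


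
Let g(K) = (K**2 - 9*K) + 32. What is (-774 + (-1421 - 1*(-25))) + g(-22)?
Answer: -1456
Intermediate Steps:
g(K) = 32 + K**2 - 9*K
(-774 + (-1421 - 1*(-25))) + g(-22) = (-774 + (-1421 - 1*(-25))) + (32 + (-22)**2 - 9*(-22)) = (-774 + (-1421 + 25)) + (32 + 484 + 198) = (-774 - 1396) + 714 = -2170 + 714 = -1456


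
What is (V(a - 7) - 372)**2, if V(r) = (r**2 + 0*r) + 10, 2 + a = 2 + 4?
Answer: 124609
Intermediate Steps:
a = 4 (a = -2 + (2 + 4) = -2 + 6 = 4)
V(r) = 10 + r**2 (V(r) = (r**2 + 0) + 10 = r**2 + 10 = 10 + r**2)
(V(a - 7) - 372)**2 = ((10 + (4 - 7)**2) - 372)**2 = ((10 + (-3)**2) - 372)**2 = ((10 + 9) - 372)**2 = (19 - 372)**2 = (-353)**2 = 124609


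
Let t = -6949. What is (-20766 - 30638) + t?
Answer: -58353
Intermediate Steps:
(-20766 - 30638) + t = (-20766 - 30638) - 6949 = -51404 - 6949 = -58353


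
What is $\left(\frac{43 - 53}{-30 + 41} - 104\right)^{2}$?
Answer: $\frac{1331716}{121} \approx 11006.0$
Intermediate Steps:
$\left(\frac{43 - 53}{-30 + 41} - 104\right)^{2} = \left(- \frac{10}{11} - 104\right)^{2} = \left(- \frac{1154}{11}\right)^{2} = \frac{1331716}{121}$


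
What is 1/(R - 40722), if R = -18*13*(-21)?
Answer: -1/35808 ≈ -2.7927e-5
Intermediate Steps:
R = 4914 (R = -234*(-21) = 4914)
1/(R - 40722) = 1/(4914 - 40722) = 1/(-35808) = -1/35808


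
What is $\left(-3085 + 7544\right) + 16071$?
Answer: $20530$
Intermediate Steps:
$\left(-3085 + 7544\right) + 16071 = 4459 + 16071 = 20530$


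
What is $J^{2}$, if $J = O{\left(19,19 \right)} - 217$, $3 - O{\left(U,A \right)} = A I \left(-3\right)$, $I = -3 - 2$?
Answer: $249001$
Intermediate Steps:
$I = -5$ ($I = -3 - 2 = -5$)
$O{\left(U,A \right)} = 3 - 15 A$ ($O{\left(U,A \right)} = 3 - A \left(-5\right) \left(-3\right) = 3 - - 5 A \left(-3\right) = 3 - 15 A$)
$J = -499$ ($J = \left(3 - 285\right) - 217 = -282 - 217 = -499$)
$J^{2} = \left(-499\right)^{2} = 249001$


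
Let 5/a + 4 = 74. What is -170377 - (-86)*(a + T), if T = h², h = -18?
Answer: -997548/7 ≈ -1.4251e+5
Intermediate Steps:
T = 324 (T = (-18)² = 324)
a = 1/14 (a = 5/(-4 + 74) = 5/70 = 5*(1/70) = 1/14 ≈ 0.071429)
-170377 - (-86)*(a + T) = -170377 - (-86)*(1/14 + 324) = -170377 - (-86)*4537/14 = -170377 - 1*(-195091/7) = -170377 + 195091/7 = -997548/7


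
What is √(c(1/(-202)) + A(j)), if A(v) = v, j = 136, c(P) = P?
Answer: √5549142/202 ≈ 11.662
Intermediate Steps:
√(c(1/(-202)) + A(j)) = √(1/(-202) + 136) = √(-1/202 + 136) = √(27471/202) = √5549142/202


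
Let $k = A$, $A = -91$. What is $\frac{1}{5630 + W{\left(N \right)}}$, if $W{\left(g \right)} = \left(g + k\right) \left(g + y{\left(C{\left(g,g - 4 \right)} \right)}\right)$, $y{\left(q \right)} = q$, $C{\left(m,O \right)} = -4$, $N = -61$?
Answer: $\frac{1}{15510} \approx 6.4475 \cdot 10^{-5}$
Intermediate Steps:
$k = -91$
$W{\left(g \right)} = \left(-91 + g\right) \left(-4 + g\right)$ ($W{\left(g \right)} = \left(g - 91\right) \left(g - 4\right) = \left(-91 + g\right) \left(-4 + g\right)$)
$\frac{1}{5630 + W{\left(N \right)}} = \frac{1}{5630 + \left(364 + \left(-61\right)^{2} - -5795\right)} = \frac{1}{5630 + \left(364 + 3721 + 5795\right)} = \frac{1}{5630 + 9880} = \frac{1}{15510}$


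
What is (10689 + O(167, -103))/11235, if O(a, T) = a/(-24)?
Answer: 256369/269640 ≈ 0.95078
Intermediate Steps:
O(a, T) = -a/24 (O(a, T) = a*(-1/24) = -a/24)
(10689 + O(167, -103))/11235 = (10689 - 1/24*167)/11235 = (10689 - 167/24)*(1/11235) = (256369/24)*(1/11235) = 256369/269640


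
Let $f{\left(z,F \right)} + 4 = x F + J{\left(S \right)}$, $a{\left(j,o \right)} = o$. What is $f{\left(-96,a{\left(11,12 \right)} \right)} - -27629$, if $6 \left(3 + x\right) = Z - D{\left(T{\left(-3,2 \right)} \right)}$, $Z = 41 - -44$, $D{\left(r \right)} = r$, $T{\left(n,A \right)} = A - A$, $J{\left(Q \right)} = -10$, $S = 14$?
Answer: $27749$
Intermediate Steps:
$T{\left(n,A \right)} = 0$
$Z = 85$ ($Z = 41 + 44 = 85$)
$x = \frac{67}{6}$ ($x = -3 + \frac{85 - 0}{6} = -3 + \frac{85 + 0}{6} = -3 + \frac{1}{6} \cdot 85 = -3 + \frac{85}{6} = \frac{67}{6} \approx 11.167$)
$f{\left(z,F \right)} = -14 + \frac{67 F}{6}$ ($f{\left(z,F \right)} = -4 + \left(\frac{67 F}{6} - 10\right) = -4 + \left(-10 + \frac{67 F}{6}\right) = -14 + \frac{67 F}{6}$)
$f{\left(-96,a{\left(11,12 \right)} \right)} - -27629 = \left(-14 + \frac{67}{6} \cdot 12\right) - -27629 = \left(-14 + 134\right) + 27629 = 120 + 27629 = 27749$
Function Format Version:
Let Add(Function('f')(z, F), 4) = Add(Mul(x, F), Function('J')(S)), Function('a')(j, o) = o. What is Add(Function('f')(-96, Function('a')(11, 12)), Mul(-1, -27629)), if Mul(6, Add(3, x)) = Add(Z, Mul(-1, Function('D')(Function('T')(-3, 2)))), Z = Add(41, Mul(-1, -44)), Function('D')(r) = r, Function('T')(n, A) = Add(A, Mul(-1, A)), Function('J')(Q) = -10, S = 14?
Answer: 27749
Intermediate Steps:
Function('T')(n, A) = 0
Z = 85 (Z = Add(41, 44) = 85)
x = Rational(67, 6) (x = Add(-3, Mul(Rational(1, 6), Add(85, Mul(-1, 0)))) = Add(-3, Mul(Rational(1, 6), Add(85, 0))) = Add(-3, Mul(Rational(1, 6), 85)) = Add(-3, Rational(85, 6)) = Rational(67, 6) ≈ 11.167)
Function('f')(z, F) = Add(-14, Mul(Rational(67, 6), F)) (Function('f')(z, F) = Add(-4, Add(Mul(Rational(67, 6), F), -10)) = Add(-4, Add(-10, Mul(Rational(67, 6), F))) = Add(-14, Mul(Rational(67, 6), F)))
Add(Function('f')(-96, Function('a')(11, 12)), Mul(-1, -27629)) = Add(Add(-14, Mul(Rational(67, 6), 12)), Mul(-1, -27629)) = Add(Add(-14, 134), 27629) = Add(120, 27629) = 27749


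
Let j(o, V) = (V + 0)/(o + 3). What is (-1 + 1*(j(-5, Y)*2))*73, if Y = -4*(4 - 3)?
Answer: 219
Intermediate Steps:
Y = -4 (Y = -4*1 = -4)
j(o, V) = V/(3 + o)
(-1 + 1*(j(-5, Y)*2))*73 = (-1 + 1*(-4/(3 - 5)*2))*73 = (-1 + 1*(-4/(-2)*2))*73 = (-1 + 1*(-4*(-1/2)*2))*73 = (-1 + 1*(2*2))*73 = (-1 + 1*4)*73 = (-1 + 4)*73 = 3*73 = 219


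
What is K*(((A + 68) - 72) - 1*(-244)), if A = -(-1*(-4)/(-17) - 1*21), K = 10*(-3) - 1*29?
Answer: -262019/17 ≈ -15413.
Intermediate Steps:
K = -59 (K = -30 - 29 = -59)
A = 361/17 (A = -(4*(-1/17) - 21) = -(-4/17 - 21) = -1*(-361/17) = 361/17 ≈ 21.235)
K*(((A + 68) - 72) - 1*(-244)) = -59*(((361/17 + 68) - 72) - 1*(-244)) = -59*((1517/17 - 72) + 244) = -59*(293/17 + 244) = -59*4441/17 = -262019/17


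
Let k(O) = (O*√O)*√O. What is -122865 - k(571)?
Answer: -448906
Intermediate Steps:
k(O) = O² (k(O) = O^(3/2)*√O = O²)
-122865 - k(571) = -122865 - 1*571² = -122865 - 1*326041 = -122865 - 326041 = -448906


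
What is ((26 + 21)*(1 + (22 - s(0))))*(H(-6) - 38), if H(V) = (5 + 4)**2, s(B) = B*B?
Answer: 46483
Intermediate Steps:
s(B) = B**2
H(V) = 81 (H(V) = 9**2 = 81)
((26 + 21)*(1 + (22 - s(0))))*(H(-6) - 38) = ((26 + 21)*(1 + (22 - 1*0**2)))*(81 - 38) = (47*(1 + (22 - 1*0)))*43 = (47*(1 + (22 + 0)))*43 = (47*(1 + 22))*43 = (47*23)*43 = 1081*43 = 46483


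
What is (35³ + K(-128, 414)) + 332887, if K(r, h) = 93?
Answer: 375855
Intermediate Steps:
(35³ + K(-128, 414)) + 332887 = (35³ + 93) + 332887 = (42875 + 93) + 332887 = 42968 + 332887 = 375855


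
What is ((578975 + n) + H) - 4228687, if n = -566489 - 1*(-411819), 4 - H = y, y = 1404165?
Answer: -5208543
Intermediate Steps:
H = -1404161 (H = 4 - 1*1404165 = 4 - 1404165 = -1404161)
n = -154670 (n = -566489 + 411819 = -154670)
((578975 + n) + H) - 4228687 = ((578975 - 154670) - 1404161) - 4228687 = (424305 - 1404161) - 4228687 = -979856 - 4228687 = -5208543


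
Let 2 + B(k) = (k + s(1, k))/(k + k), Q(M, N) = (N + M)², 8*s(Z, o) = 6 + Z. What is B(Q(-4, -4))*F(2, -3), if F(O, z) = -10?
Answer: 7645/512 ≈ 14.932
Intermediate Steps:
s(Z, o) = ¾ + Z/8 (s(Z, o) = (6 + Z)/8 = ¾ + Z/8)
Q(M, N) = (M + N)²
B(k) = -2 + (7/8 + k)/(2*k) (B(k) = -2 + (k + (¾ + (⅛)*1))/(k + k) = -2 + (k + (¾ + ⅛))/((2*k)) = -2 + (k + 7/8)*(1/(2*k)) = -2 + (7/8 + k)*(1/(2*k)) = -2 + (7/8 + k)/(2*k))
B(Q(-4, -4))*F(2, -3) = ((7 - 24*(-4 - 4)²)/(16*((-4 - 4)²)))*(-10) = ((7 - 24*(-8)²)/(16*((-8)²)))*(-10) = ((1/16)*(7 - 24*64)/64)*(-10) = ((1/16)*(1/64)*(7 - 1536))*(-10) = ((1/16)*(1/64)*(-1529))*(-10) = -1529/1024*(-10) = 7645/512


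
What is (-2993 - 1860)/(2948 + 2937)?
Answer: -4853/5885 ≈ -0.82464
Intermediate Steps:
(-2993 - 1860)/(2948 + 2937) = -4853/5885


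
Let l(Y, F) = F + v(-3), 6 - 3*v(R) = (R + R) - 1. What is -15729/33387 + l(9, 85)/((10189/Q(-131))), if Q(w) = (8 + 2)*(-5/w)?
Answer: -20845295711/44563598733 ≈ -0.46776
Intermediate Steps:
v(R) = 7/3 - 2*R/3 (v(R) = 2 - ((R + R) - 1)/3 = 2 - (2*R - 1)/3 = 2 - (-1 + 2*R)/3 = 2 + (1/3 - 2*R/3) = 7/3 - 2*R/3)
l(Y, F) = 13/3 + F (l(Y, F) = F + (7/3 - 2/3*(-3)) = F + (7/3 + 2) = F + 13/3 = 13/3 + F)
Q(w) = -50/w (Q(w) = 10*(-5/w) = -50/w)
-15729/33387 + l(9, 85)/((10189/Q(-131))) = -15729/33387 + (13/3 + 85)/((10189/((-50/(-131))))) = -15729*1/33387 + 268/(3*((10189/((-50*(-1/131)))))) = -5243/11129 + 268/(3*((10189/(50/131)))) = -5243/11129 + 268/(3*((10189*(131/50)))) = -5243/11129 + 268/(3*(1334759/50)) = -5243/11129 + (268/3)*(50/1334759) = -5243/11129 + 13400/4004277 = -20845295711/44563598733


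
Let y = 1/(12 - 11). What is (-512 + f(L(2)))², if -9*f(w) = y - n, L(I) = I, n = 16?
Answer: 2343961/9 ≈ 2.6044e+5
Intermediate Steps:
y = 1 (y = 1/1 = 1)
f(w) = 5/3 (f(w) = -(1 - 1*16)/9 = -(1 - 16)/9 = -⅑*(-15) = 5/3)
(-512 + f(L(2)))² = (-512 + 5/3)² = (-1531/3)² = 2343961/9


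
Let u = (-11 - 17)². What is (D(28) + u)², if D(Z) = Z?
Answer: 659344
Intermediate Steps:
u = 784 (u = (-28)² = 784)
(D(28) + u)² = (28 + 784)² = 812² = 659344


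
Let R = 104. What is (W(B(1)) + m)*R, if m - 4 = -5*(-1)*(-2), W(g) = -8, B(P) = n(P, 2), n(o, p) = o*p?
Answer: -1456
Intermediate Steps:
B(P) = 2*P (B(P) = P*2 = 2*P)
m = -6 (m = 4 - 5*(-1)*(-2) = 4 + 5*(-2) = 4 - 10 = -6)
(W(B(1)) + m)*R = (-8 - 6)*104 = -14*104 = -1456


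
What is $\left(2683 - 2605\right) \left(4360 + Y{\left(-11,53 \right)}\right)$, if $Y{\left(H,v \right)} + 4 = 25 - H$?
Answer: $342576$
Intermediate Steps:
$Y{\left(H,v \right)} = 21 - H$ ($Y{\left(H,v \right)} = -4 - \left(-25 + H\right) = 21 - H$)
$\left(2683 - 2605\right) \left(4360 + Y{\left(-11,53 \right)}\right) = \left(2683 - 2605\right) \left(4360 + \left(21 - -11\right)\right) = 78 \left(4360 + \left(21 + 11\right)\right) = 78 \left(4360 + 32\right) = 78 \cdot 4392 = 342576$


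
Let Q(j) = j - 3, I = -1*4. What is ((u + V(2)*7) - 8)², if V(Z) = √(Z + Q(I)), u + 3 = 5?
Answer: (6 - 7*I*√5)² ≈ -209.0 - 187.83*I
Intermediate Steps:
I = -4
Q(j) = -3 + j
u = 2 (u = -3 + 5 = 2)
V(Z) = √(-7 + Z) (V(Z) = √(Z + (-3 - 4)) = √(Z - 7) = √(-7 + Z))
((u + V(2)*7) - 8)² = ((2 + √(-7 + 2)*7) - 8)² = ((2 + √(-5)*7) - 8)² = ((2 + (I*√5)*7) - 8)² = ((2 + 7*I*√5) - 8)² = (-6 + 7*I*√5)²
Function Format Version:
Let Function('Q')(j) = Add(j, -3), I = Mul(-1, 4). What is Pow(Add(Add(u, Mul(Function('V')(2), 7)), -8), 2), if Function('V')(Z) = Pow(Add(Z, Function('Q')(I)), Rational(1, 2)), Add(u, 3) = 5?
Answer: Pow(Add(6, Mul(-7, I, Pow(5, Rational(1, 2)))), 2) ≈ Add(-209.00, Mul(-187.83, I))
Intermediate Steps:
I = -4
Function('Q')(j) = Add(-3, j)
u = 2 (u = Add(-3, 5) = 2)
Function('V')(Z) = Pow(Add(-7, Z), Rational(1, 2)) (Function('V')(Z) = Pow(Add(Z, Add(-3, -4)), Rational(1, 2)) = Pow(Add(Z, -7), Rational(1, 2)) = Pow(Add(-7, Z), Rational(1, 2)))
Pow(Add(Add(u, Mul(Function('V')(2), 7)), -8), 2) = Pow(Add(Add(2, Mul(Pow(Add(-7, 2), Rational(1, 2)), 7)), -8), 2) = Pow(Add(Add(2, Mul(Pow(-5, Rational(1, 2)), 7)), -8), 2) = Pow(Add(Add(2, Mul(Mul(I, Pow(5, Rational(1, 2))), 7)), -8), 2) = Pow(Add(Add(2, Mul(7, I, Pow(5, Rational(1, 2)))), -8), 2) = Pow(Add(-6, Mul(7, I, Pow(5, Rational(1, 2)))), 2)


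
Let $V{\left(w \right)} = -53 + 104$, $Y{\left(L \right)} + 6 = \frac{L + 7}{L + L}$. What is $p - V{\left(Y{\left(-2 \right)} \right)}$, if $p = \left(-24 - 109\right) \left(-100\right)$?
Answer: $13249$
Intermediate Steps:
$Y{\left(L \right)} = -6 + \frac{7 + L}{2 L}$ ($Y{\left(L \right)} = -6 + \frac{L + 7}{L + L} = -6 + \frac{7 + L}{2 L}$)
$V{\left(w \right)} = 51$
$p = 13300$ ($p = \left(-133\right) \left(-100\right) = 13300$)
$p - V{\left(Y{\left(-2 \right)} \right)} = 13300 - 51 = 13249$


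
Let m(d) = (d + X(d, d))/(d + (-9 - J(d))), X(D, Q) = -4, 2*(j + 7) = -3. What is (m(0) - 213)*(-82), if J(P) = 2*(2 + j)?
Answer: 17548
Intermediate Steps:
j = -17/2 (j = -7 + (½)*(-3) = -7 - 3/2 = -17/2 ≈ -8.5000)
J(P) = -13 (J(P) = 2*(2 - 17/2) = 2*(-13/2) = -13)
m(d) = (-4 + d)/(4 + d) (m(d) = (d - 4)/(d + (-9 - 1*(-13))) = (-4 + d)/(d + (-9 + 13)) = (-4 + d)/(d + 4) = (-4 + d)/(4 + d))
(m(0) - 213)*(-82) = ((-4 + 0)/(4 + 0) - 213)*(-82) = (-4/4 - 213)*(-82) = ((¼)*(-4) - 213)*(-82) = (-1 - 213)*(-82) = -214*(-82) = 17548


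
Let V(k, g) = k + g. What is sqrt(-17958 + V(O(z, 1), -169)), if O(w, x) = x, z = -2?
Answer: 3*I*sqrt(2014) ≈ 134.63*I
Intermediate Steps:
V(k, g) = g + k
sqrt(-17958 + V(O(z, 1), -169)) = sqrt(-17958 + (-169 + 1)) = sqrt(-17958 - 168) = sqrt(-18126) = 3*I*sqrt(2014)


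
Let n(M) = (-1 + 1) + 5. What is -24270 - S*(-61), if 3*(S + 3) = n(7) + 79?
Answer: -22745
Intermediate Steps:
n(M) = 5 (n(M) = 0 + 5 = 5)
S = 25 (S = -3 + (5 + 79)/3 = -3 + (⅓)*84 = -3 + 28 = 25)
-24270 - S*(-61) = -24270 - 25*(-61) = -24270 - 1*(-1525) = -24270 + 1525 = -22745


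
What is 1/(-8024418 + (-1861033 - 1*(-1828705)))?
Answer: -1/8056746 ≈ -1.2412e-7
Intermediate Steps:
1/(-8024418 + (-1861033 - 1*(-1828705))) = 1/(-8024418 + (-1861033 + 1828705)) = 1/(-8024418 - 32328) = 1/(-8056746) = -1/8056746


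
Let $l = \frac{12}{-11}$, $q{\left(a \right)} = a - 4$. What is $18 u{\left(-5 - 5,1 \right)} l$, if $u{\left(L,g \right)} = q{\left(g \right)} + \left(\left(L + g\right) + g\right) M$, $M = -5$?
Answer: $- \frac{7992}{11} \approx -726.54$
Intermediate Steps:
$q{\left(a \right)} = -4 + a$ ($q{\left(a \right)} = a - 4 = -4 + a$)
$l = - \frac{12}{11}$ ($l = 12 \left(- \frac{1}{11}\right) = - \frac{12}{11} \approx -1.0909$)
$u{\left(L,g \right)} = -4 - 9 g - 5 L$ ($u{\left(L,g \right)} = \left(-4 + g\right) + \left(\left(L + g\right) + g\right) \left(-5\right) = \left(-4 + g\right) + \left(L + 2 g\right) \left(-5\right) = \left(-4 + g\right) - \left(5 L + 10 g\right) = -4 - 9 g - 5 L$)
$18 u{\left(-5 - 5,1 \right)} l = 18 \left(-4 - 9 - 5 \left(-5 - 5\right)\right) \left(- \frac{12}{11}\right) = 18 \left(-4 - 9 - -50\right) \left(- \frac{12}{11}\right) = 18 \left(-4 - 9 + 50\right) \left(- \frac{12}{11}\right) = 18 \cdot 37 \left(- \frac{12}{11}\right) = 666 \left(- \frac{12}{11}\right) = - \frac{7992}{11}$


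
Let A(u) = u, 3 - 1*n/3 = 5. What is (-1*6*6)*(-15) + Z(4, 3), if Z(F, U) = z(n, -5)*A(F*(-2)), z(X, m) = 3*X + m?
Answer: 724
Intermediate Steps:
n = -6 (n = 9 - 3*5 = 9 - 15 = -6)
z(X, m) = m + 3*X
Z(F, U) = 46*F (Z(F, U) = (-5 + 3*(-6))*(F*(-2)) = (-5 - 18)*(-2*F) = -(-46)*F = 46*F)
(-1*6*6)*(-15) + Z(4, 3) = (-1*6*6)*(-15) + 46*4 = -6*6*(-15) + 184 = -36*(-15) + 184 = 540 + 184 = 724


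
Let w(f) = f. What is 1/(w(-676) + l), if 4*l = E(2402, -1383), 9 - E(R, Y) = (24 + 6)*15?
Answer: -4/3145 ≈ -0.0012719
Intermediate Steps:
E(R, Y) = -441 (E(R, Y) = 9 - (24 + 6)*15 = 9 - 30*15 = 9 - 1*450 = 9 - 450 = -441)
l = -441/4 (l = (¼)*(-441) = -441/4 ≈ -110.25)
1/(w(-676) + l) = 1/(-676 - 441/4) = 1/(-3145/4) = -4/3145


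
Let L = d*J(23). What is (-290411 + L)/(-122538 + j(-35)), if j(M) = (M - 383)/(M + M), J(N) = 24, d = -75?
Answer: 10227385/4288621 ≈ 2.3848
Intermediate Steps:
L = -1800 (L = -75*24 = -1800)
j(M) = (-383 + M)/(2*M) (j(M) = (-383 + M)/((2*M)) = (-383 + M)*(1/(2*M)) = (-383 + M)/(2*M))
(-290411 + L)/(-122538 + j(-35)) = (-290411 - 1800)/(-122538 + (½)*(-383 - 35)/(-35)) = -292211/(-122538 + (½)*(-1/35)*(-418)) = -292211/(-122538 + 209/35) = -292211/(-4288621/35) = -292211*(-35/4288621) = 10227385/4288621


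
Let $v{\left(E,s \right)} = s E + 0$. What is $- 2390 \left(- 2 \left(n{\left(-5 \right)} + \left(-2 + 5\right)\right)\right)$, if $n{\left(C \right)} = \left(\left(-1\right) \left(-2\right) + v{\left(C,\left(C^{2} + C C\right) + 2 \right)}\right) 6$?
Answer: $-7385100$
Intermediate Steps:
$v{\left(E,s \right)} = E s$ ($v{\left(E,s \right)} = E s + 0 = E s$)
$n{\left(C \right)} = 12 + 6 C \left(2 + 2 C^{2}\right)$ ($n{\left(C \right)} = \left(\left(-1\right) \left(-2\right) + C \left(\left(C^{2} + C C\right) + 2\right)\right) 6 = \left(2 + C \left(\left(C^{2} + C^{2}\right) + 2\right)\right) 6 = \left(2 + C \left(2 C^{2} + 2\right)\right) 6 = \left(2 + C \left(2 + 2 C^{2}\right)\right) 6 = 12 + 6 C \left(2 + 2 C^{2}\right)$)
$- 2390 \left(- 2 \left(n{\left(-5 \right)} + \left(-2 + 5\right)\right)\right) = - 2390 \left(- 2 \left(\left(12 + 12 \left(-5\right) + 12 \left(-5\right)^{3}\right) + \left(-2 + 5\right)\right)\right) = - 2390 \left(- 2 \left(\left(12 - 60 + 12 \left(-125\right)\right) + 3\right)\right) = - 2390 \left(- 2 \left(\left(12 - 60 - 1500\right) + 3\right)\right) = - 2390 \left(- 2 \left(-1548 + 3\right)\right) = - 2390 \left(\left(-2\right) \left(-1545\right)\right) = \left(-2390\right) 3090 = -7385100$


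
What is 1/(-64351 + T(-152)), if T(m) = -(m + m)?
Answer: -1/64047 ≈ -1.5614e-5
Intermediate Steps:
T(m) = -2*m
1/(-64351 + T(-152)) = 1/(-64351 - 2*(-152)) = 1/(-64351 + 304) = 1/(-64047) = -1/64047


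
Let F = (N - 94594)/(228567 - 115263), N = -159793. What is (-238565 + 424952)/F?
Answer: -21118392648/254387 ≈ -83017.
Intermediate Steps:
F = -254387/113304 (F = (-159793 - 94594)/(228567 - 115263) = -254387/113304 ≈ -2.2452)
(-238565 + 424952)/F = (-238565 + 424952)/(-254387/113304) = 186387*(-113304/254387) = -21118392648/254387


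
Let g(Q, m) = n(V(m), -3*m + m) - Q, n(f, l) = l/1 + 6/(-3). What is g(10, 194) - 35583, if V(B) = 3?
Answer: -35983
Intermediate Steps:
n(f, l) = -2 + l (n(f, l) = l*1 + 6*(-⅓) = l - 2 = -2 + l)
g(Q, m) = -2 - Q - 2*m (g(Q, m) = (-2 + (-3*m + m)) - Q = (-2 - 2*m) - Q = -2 - Q - 2*m)
g(10, 194) - 35583 = (-2 - 1*10 - 2*194) - 35583 = (-2 - 10 - 388) - 35583 = -400 - 35583 = -35983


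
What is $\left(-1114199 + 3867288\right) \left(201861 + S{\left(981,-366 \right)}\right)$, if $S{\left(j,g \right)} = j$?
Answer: $558442078938$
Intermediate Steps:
$\left(-1114199 + 3867288\right) \left(201861 + S{\left(981,-366 \right)}\right) = \left(-1114199 + 3867288\right) \left(201861 + 981\right) = 2753089 \cdot 202842 = 558442078938$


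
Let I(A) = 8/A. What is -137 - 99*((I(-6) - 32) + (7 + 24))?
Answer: 94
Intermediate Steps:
-137 - 99*((I(-6) - 32) + (7 + 24)) = -137 - 99*((8/(-6) - 32) + (7 + 24)) = -137 - 99*((8*(-⅙) - 32) + 31) = -137 - 99*((-4/3 - 32) + 31) = -137 - 99*(-100/3 + 31) = -137 - 99*(-7/3) = -137 + 231 = 94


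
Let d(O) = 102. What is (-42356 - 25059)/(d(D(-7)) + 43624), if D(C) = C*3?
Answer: -67415/43726 ≈ -1.5418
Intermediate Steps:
D(C) = 3*C
(-42356 - 25059)/(d(D(-7)) + 43624) = (-42356 - 25059)/(102 + 43624) = -67415/43726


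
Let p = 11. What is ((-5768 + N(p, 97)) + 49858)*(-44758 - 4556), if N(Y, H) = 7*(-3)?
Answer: -2173218666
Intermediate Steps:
N(Y, H) = -21
((-5768 + N(p, 97)) + 49858)*(-44758 - 4556) = ((-5768 - 21) + 49858)*(-44758 - 4556) = (-5789 + 49858)*(-49314) = 44069*(-49314) = -2173218666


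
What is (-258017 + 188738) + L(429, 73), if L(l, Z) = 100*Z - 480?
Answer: -62459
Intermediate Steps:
L(l, Z) = -480 + 100*Z
(-258017 + 188738) + L(429, 73) = (-258017 + 188738) + (-480 + 100*73) = -69279 + (-480 + 7300) = -69279 + 6820 = -62459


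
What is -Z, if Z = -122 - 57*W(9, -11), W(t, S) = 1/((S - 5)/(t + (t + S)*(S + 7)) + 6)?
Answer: 11461/86 ≈ 133.27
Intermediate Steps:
W(t, S) = 1/(6 + (-5 + S)/(t + (7 + S)*(S + t))) (W(t, S) = 1/((-5 + S)/(t + (S + t)*(7 + S)) + 6) = 1/((-5 + S)/(t + (7 + S)*(S + t)) + 6) = 1/(6 + (-5 + S)/(t + (7 + S)*(S + t))))
Z = -11461/86 (Z = -122 - 57*((-11)² + 7*(-11) + 8*9 - 11*9)/(-5 + 6*(-11)² + 43*(-11) + 48*9 + 6*(-11)*9) = -122 - 57*(121 - 77 + 72 - 99)/(-5 + 6*121 - 473 + 432 - 594) = -122 - 57*17/(-5 + 726 - 473 + 432 - 594) = -122 - 57*17/86 = -122 - 969/86 = -11461/86 ≈ -133.27)
-Z = -1*(-11461/86) = 11461/86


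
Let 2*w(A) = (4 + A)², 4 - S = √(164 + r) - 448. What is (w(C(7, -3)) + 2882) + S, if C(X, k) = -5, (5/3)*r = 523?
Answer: 6669/2 - √11945/5 ≈ 3312.6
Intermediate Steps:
r = 1569/5 (r = (⅗)*523 = 1569/5 ≈ 313.80)
S = 452 - √11945/5 (S = 4 - (√(164 + 1569/5) - 448) = 4 - (√(2389/5) - 448) = 4 - (√11945/5 - 448) = 4 - (-448 + √11945/5) = 4 + (448 - √11945/5) = 452 - √11945/5 ≈ 430.14)
w(A) = (4 + A)²/2
(w(C(7, -3)) + 2882) + S = ((4 - 5)²/2 + 2882) + (452 - √11945/5) = ((½)*(-1)² + 2882) + (452 - √11945/5) = ((½)*1 + 2882) + (452 - √11945/5) = (½ + 2882) + (452 - √11945/5) = 5765/2 + (452 - √11945/5) = 6669/2 - √11945/5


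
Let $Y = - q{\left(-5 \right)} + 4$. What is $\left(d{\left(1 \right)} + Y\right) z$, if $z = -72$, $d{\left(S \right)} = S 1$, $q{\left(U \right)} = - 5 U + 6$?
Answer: $1872$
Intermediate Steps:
$q{\left(U \right)} = 6 - 5 U$
$d{\left(S \right)} = S$
$Y = -27$ ($Y = - (6 - -25) + 4 = - (6 + 25) + 4 = \left(-1\right) 31 + 4 = -31 + 4 = -27$)
$\left(d{\left(1 \right)} + Y\right) z = \left(1 - 27\right) \left(-72\right) = \left(-26\right) \left(-72\right) = 1872$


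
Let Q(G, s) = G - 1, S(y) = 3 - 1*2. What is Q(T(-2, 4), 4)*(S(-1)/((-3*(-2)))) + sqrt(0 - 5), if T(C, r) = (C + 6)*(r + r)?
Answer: 31/6 + I*sqrt(5) ≈ 5.1667 + 2.2361*I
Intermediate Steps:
S(y) = 1 (S(y) = 3 - 2 = 1)
T(C, r) = 2*r*(6 + C) (T(C, r) = (6 + C)*(2*r) = 2*r*(6 + C))
Q(G, s) = -1 + G
Q(T(-2, 4), 4)*(S(-1)/((-3*(-2)))) + sqrt(0 - 5) = (-1 + 2*4*(6 - 2))*(1/(-3*(-2))) + sqrt(0 - 5) = (-1 + 2*4*4)*(1/6) + sqrt(-5) = (-1 + 32)*(1*(1/6)) + I*sqrt(5) = 31*(1/6) + I*sqrt(5) = 31/6 + I*sqrt(5)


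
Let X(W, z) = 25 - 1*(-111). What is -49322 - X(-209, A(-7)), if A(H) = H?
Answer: -49458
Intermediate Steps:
X(W, z) = 136 (X(W, z) = 25 + 111 = 136)
-49322 - X(-209, A(-7)) = -49322 - 1*136 = -49322 - 136 = -49458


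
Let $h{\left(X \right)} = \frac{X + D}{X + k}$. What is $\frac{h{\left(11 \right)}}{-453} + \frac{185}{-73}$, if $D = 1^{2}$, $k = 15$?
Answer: $- \frac{363301}{143299} \approx -2.5353$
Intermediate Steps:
$D = 1$
$h{\left(X \right)} = \frac{1 + X}{15 + X}$ ($h{\left(X \right)} = \frac{X + 1}{X + 15} = \frac{1 + X}{15 + X}$)
$\frac{h{\left(11 \right)}}{-453} + \frac{185}{-73} = \frac{\frac{1}{15 + 11} \left(1 + 11\right)}{-453} + \frac{185}{-73} = \frac{1}{26} \cdot 12 \left(- \frac{1}{453}\right) + 185 \left(- \frac{1}{73}\right) = \frac{1}{26} \cdot 12 \left(- \frac{1}{453}\right) - \frac{185}{73} = \frac{6}{13} \left(- \frac{1}{453}\right) - \frac{185}{73} = - \frac{2}{1963} - \frac{185}{73} = - \frac{363301}{143299}$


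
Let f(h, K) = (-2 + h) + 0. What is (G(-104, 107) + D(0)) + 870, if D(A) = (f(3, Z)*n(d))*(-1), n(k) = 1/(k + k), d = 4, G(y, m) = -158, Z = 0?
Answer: 5695/8 ≈ 711.88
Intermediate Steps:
f(h, K) = -2 + h
n(k) = 1/(2*k)
D(A) = -1/8 (D(A) = ((-2 + 3)*((1/2)/4))*(-1) = (1*((1/2)*(1/4)))*(-1) = (1*(1/8))*(-1) = (1/8)*(-1) = -1/8)
(G(-104, 107) + D(0)) + 870 = (-158 - 1/8) + 870 = -1265/8 + 870 = 5695/8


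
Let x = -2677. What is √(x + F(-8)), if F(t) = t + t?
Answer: I*√2693 ≈ 51.894*I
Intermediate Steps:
F(t) = 2*t
√(x + F(-8)) = √(-2677 + 2*(-8)) = √(-2677 - 16) = √(-2693) = I*√2693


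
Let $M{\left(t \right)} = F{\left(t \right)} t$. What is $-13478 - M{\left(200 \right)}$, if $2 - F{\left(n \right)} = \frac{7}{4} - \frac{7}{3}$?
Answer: $- \frac{41984}{3} \approx -13995.0$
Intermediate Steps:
$F{\left(n \right)} = \frac{31}{12}$ ($F{\left(n \right)} = 2 - \left(\frac{7}{4} - \frac{7}{3}\right) = 2 - - \frac{7}{12} = 2 + \frac{7}{12} = \frac{31}{12}$)
$M{\left(t \right)} = \frac{31 t}{12}$
$-13478 - M{\left(200 \right)} = -13478 - \frac{31}{12} \cdot 200 = -13478 - \frac{1550}{3} = - \frac{41984}{3}$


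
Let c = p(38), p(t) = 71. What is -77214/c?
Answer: -77214/71 ≈ -1087.5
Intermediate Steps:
c = 71
-77214/c = -77214/71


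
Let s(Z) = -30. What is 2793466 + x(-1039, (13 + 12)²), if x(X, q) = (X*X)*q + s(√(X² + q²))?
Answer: 677494061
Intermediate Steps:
x(X, q) = -30 + q*X² (x(X, q) = (X*X)*q - 30 = X²*q - 30 = q*X² - 30 = -30 + q*X²)
2793466 + x(-1039, (13 + 12)²) = 2793466 + (-30 + (13 + 12)²*(-1039)²) = 2793466 + (-30 + 25²*1079521) = 2793466 + (-30 + 625*1079521) = 2793466 + (-30 + 674700625) = 2793466 + 674700595 = 677494061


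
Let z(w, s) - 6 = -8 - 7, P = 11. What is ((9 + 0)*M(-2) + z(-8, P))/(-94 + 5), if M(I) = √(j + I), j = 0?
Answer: 9/89 - 9*I*√2/89 ≈ 0.10112 - 0.14301*I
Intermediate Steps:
M(I) = √I (M(I) = √(0 + I) = √I)
z(w, s) = -9 (z(w, s) = 6 + (-8 - 7) = 6 - 15 = -9)
((9 + 0)*M(-2) + z(-8, P))/(-94 + 5) = ((9 + 0)*√(-2) - 9)/(-94 + 5) = (9*(I*√2) - 9)/(-89) = (9*I*√2 - 9)*(-1/89) = (-9 + 9*I*√2)*(-1/89) = 9/89 - 9*I*√2/89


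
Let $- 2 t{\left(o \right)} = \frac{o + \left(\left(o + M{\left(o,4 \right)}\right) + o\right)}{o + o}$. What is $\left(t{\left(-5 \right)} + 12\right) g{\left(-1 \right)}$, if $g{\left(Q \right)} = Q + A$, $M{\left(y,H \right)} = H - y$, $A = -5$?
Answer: $- \frac{351}{5} \approx -70.2$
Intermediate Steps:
$t{\left(o \right)} = - \frac{4 + 2 o}{4 o}$ ($t{\left(o \right)} = - \frac{\left(o + \left(\left(o - \left(-4 + o\right)\right) + o\right)\right) \frac{1}{o + o}}{2} = - \frac{\left(o + \left(4 + o\right)\right) \frac{1}{2 o}}{2} = - \frac{\left(4 + 2 o\right) \frac{1}{2 o}}{2} = - \frac{\frac{1}{2} \frac{1}{o} \left(4 + 2 o\right)}{2} = - \frac{4 + 2 o}{4 o}$)
$g{\left(Q \right)} = -5 + Q$ ($g{\left(Q \right)} = Q - 5 = -5 + Q$)
$\left(t{\left(-5 \right)} + 12\right) g{\left(-1 \right)} = \left(\frac{-2 - -5}{2 \left(-5\right)} + 12\right) \left(-5 - 1\right) = \left(\frac{1}{2} \left(- \frac{1}{5}\right) \left(-2 + 5\right) + 12\right) \left(-6\right) = \left(\frac{1}{2} \left(- \frac{1}{5}\right) 3 + 12\right) \left(-6\right) = \left(- \frac{3}{10} + 12\right) \left(-6\right) = \frac{117}{10} \left(-6\right) = - \frac{351}{5}$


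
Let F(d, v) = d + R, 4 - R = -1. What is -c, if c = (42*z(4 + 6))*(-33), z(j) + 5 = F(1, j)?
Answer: 1386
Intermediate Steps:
R = 5 (R = 4 - 1*(-1) = 4 + 1 = 5)
F(d, v) = 5 + d (F(d, v) = d + 5 = 5 + d)
z(j) = 1 (z(j) = -5 + (5 + 1) = -5 + 6 = 1)
c = -1386 (c = (42*1)*(-33) = 42*(-33) = -1386)
-c = -1*(-1386) = 1386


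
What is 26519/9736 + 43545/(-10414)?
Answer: -73892627/50695352 ≈ -1.4576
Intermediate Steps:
26519/9736 + 43545/(-10414) = 26519*(1/9736) + 43545*(-1/10414) = 26519/9736 - 43545/10414 = -73892627/50695352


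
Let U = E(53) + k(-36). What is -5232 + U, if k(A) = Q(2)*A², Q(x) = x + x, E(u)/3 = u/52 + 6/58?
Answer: -67305/1508 ≈ -44.632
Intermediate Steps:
E(u) = 9/29 + 3*u/52 (E(u) = 3*(u/52 + 6/58) = 3*(u*(1/52) + 6*(1/58)) = 3*(u/52 + 3/29) = 3*(3/29 + u/52) = 9/29 + 3*u/52)
Q(x) = 2*x
k(A) = 4*A² (k(A) = (2*2)*A² = 4*A²)
U = 7822551/1508 (U = (9/29 + (3/52)*53) + 4*(-36)² = (9/29 + 159/52) + 4*1296 = 5079/1508 + 5184 = 7822551/1508 ≈ 5187.4)
-5232 + U = -5232 + 7822551/1508 = -67305/1508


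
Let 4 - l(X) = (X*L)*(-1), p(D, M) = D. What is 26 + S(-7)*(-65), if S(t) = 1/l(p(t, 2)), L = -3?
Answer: 117/5 ≈ 23.400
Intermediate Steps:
l(X) = 4 - 3*X (l(X) = 4 - X*(-3)*(-1) = 4 - (-3*X)*(-1) = 4 - 3*X)
S(t) = 1/(4 - 3*t)
26 + S(-7)*(-65) = 26 - 1/(-4 + 3*(-7))*(-65) = 26 - 1/(-4 - 21)*(-65) = 26 - 1/(-25)*(-65) = 26 - 1*(-1/25)*(-65) = 26 + (1/25)*(-65) = 26 - 13/5 = 117/5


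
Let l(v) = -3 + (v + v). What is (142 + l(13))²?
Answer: 27225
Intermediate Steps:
l(v) = -3 + 2*v
(142 + l(13))² = (142 + (-3 + 2*13))² = (142 + (-3 + 26))² = (142 + 23)² = 165² = 27225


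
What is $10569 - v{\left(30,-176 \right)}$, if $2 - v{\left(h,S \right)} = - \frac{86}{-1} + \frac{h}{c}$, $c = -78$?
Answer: $\frac{138484}{13} \approx 10653.0$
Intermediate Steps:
$v{\left(h,S \right)} = -84 + \frac{h}{78}$ ($v{\left(h,S \right)} = 2 - \left(- \frac{86}{-1} + \frac{h}{-78}\right) = 2 - \left(\left(-86\right) \left(-1\right) + h \left(- \frac{1}{78}\right)\right) = 2 - \left(86 - \frac{h}{78}\right) = 2 + \left(-86 + \frac{h}{78}\right) = -84 + \frac{h}{78}$)
$10569 - v{\left(30,-176 \right)} = 10569 - \left(-84 + \frac{1}{78} \cdot 30\right) = 10569 - \left(-84 + \frac{5}{13}\right) = 10569 - - \frac{1087}{13} = 10569 + \frac{1087}{13} = \frac{138484}{13}$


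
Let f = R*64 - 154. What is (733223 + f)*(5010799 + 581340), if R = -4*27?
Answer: 4060770879823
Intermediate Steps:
R = -108
f = -7066 (f = -108*64 - 154 = -6912 - 154 = -7066)
(733223 + f)*(5010799 + 581340) = (733223 - 7066)*(5010799 + 581340) = 726157*5592139 = 4060770879823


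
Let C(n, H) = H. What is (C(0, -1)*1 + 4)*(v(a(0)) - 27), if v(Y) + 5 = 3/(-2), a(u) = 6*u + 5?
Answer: -201/2 ≈ -100.50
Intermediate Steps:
a(u) = 5 + 6*u
v(Y) = -13/2 (v(Y) = -5 + 3/(-2) = -5 + 3*(-1/2) = -5 - 3/2 = -13/2)
(C(0, -1)*1 + 4)*(v(a(0)) - 27) = (-1*1 + 4)*(-13/2 - 27) = (-1 + 4)*(-67/2) = 3*(-67/2) = -201/2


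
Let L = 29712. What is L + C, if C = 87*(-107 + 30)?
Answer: 23013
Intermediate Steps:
C = -6699 (C = 87*(-77) = -6699)
L + C = 29712 - 6699 = 23013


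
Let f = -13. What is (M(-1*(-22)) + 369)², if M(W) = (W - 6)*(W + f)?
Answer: 263169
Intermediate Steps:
M(W) = (-13 + W)*(-6 + W) (M(W) = (W - 6)*(W - 13) = (-6 + W)*(-13 + W) = (-13 + W)*(-6 + W))
(M(-1*(-22)) + 369)² = ((78 + (-1*(-22))² - (-19)*(-22)) + 369)² = ((78 + 22² - 19*22) + 369)² = ((78 + 484 - 418) + 369)² = (144 + 369)² = 513² = 263169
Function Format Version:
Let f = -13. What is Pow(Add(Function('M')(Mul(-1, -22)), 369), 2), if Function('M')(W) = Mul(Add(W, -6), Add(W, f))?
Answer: 263169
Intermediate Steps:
Function('M')(W) = Mul(Add(-13, W), Add(-6, W)) (Function('M')(W) = Mul(Add(W, -6), Add(W, -13)) = Mul(Add(-6, W), Add(-13, W)) = Mul(Add(-13, W), Add(-6, W)))
Pow(Add(Function('M')(Mul(-1, -22)), 369), 2) = Pow(Add(Add(78, Pow(Mul(-1, -22), 2), Mul(-19, Mul(-1, -22))), 369), 2) = Pow(Add(Add(78, Pow(22, 2), Mul(-19, 22)), 369), 2) = Pow(Add(Add(78, 484, -418), 369), 2) = Pow(Add(144, 369), 2) = Pow(513, 2) = 263169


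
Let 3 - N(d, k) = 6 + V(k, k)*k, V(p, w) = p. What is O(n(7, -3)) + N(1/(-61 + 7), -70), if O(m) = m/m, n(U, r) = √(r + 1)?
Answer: -4902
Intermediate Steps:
n(U, r) = √(1 + r)
N(d, k) = -3 - k² (N(d, k) = 3 - (6 + k*k) = 3 - (6 + k²) = 3 + (-6 - k²) = -3 - k²)
O(m) = 1
O(n(7, -3)) + N(1/(-61 + 7), -70) = 1 + (-3 - 1*(-70)²) = 1 + (-3 - 1*4900) = 1 + (-3 - 4900) = 1 - 4903 = -4902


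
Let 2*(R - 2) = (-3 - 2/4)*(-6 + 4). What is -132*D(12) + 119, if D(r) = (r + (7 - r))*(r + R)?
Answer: -16051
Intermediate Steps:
R = 11/2 (R = 2 + ((-3 - 2/4)*(-6 + 4))/2 = 2 + ((-3 - 2*¼)*(-2))/2 = 2 + ((-3 - ½)*(-2))/2 = 2 + (-7/2*(-2))/2 = 2 + (½)*7 = 2 + 7/2 = 11/2 ≈ 5.5000)
D(r) = 77/2 + 7*r (D(r) = (r + (7 - r))*(r + 11/2) = 7*(11/2 + r) = 77/2 + 7*r)
-132*D(12) + 119 = -132*(77/2 + 7*12) + 119 = -132*(77/2 + 84) + 119 = -132*245/2 + 119 = -16170 + 119 = -16051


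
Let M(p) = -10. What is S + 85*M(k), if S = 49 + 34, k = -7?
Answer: -767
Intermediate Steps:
S = 83
S + 85*M(k) = 83 + 85*(-10) = 83 - 850 = -767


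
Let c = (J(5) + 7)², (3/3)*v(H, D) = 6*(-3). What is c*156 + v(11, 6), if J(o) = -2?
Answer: 3882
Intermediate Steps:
v(H, D) = -18 (v(H, D) = 6*(-3) = -18)
c = 25 (c = (-2 + 7)² = 5² = 25)
c*156 + v(11, 6) = 25*156 - 18 = 3900 - 18 = 3882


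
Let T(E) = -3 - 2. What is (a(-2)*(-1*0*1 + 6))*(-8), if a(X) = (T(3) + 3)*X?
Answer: -192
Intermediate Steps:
T(E) = -5
a(X) = -2*X (a(X) = (-5 + 3)*X = -2*X)
(a(-2)*(-1*0*1 + 6))*(-8) = ((-2*(-2))*(-1*0*1 + 6))*(-8) = (4*(0*1 + 6))*(-8) = (4*(0 + 6))*(-8) = (4*6)*(-8) = 24*(-8) = -192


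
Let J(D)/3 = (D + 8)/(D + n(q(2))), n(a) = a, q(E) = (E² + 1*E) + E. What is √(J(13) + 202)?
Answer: √205 ≈ 14.318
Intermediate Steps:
q(E) = E² + 2*E (q(E) = (E² + E) + E = (E + E²) + E = E² + 2*E)
J(D) = 3 (J(D) = 3*((D + 8)/(D + 2*(2 + 2))) = 3*((8 + D)/(D + 2*4)) = 3*((8 + D)/(D + 8)) = 3*((8 + D)/(8 + D)) = 3*1 = 3)
√(J(13) + 202) = √(3 + 202) = √205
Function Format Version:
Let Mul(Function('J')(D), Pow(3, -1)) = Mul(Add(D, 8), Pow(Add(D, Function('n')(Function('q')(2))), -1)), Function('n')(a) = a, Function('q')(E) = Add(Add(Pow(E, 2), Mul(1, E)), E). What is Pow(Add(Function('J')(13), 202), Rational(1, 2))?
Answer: Pow(205, Rational(1, 2)) ≈ 14.318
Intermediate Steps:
Function('q')(E) = Add(Pow(E, 2), Mul(2, E)) (Function('q')(E) = Add(Add(Pow(E, 2), E), E) = Add(Add(E, Pow(E, 2)), E) = Add(Pow(E, 2), Mul(2, E)))
Function('J')(D) = 3 (Function('J')(D) = Mul(3, Mul(Add(D, 8), Pow(Add(D, Mul(2, Add(2, 2))), -1))) = Mul(3, Mul(Add(8, D), Pow(Add(D, Mul(2, 4)), -1))) = Mul(3, Mul(Add(8, D), Pow(Add(D, 8), -1))) = Mul(3, Mul(Add(8, D), Pow(Add(8, D), -1))) = Mul(3, 1) = 3)
Pow(Add(Function('J')(13), 202), Rational(1, 2)) = Pow(Add(3, 202), Rational(1, 2)) = Pow(205, Rational(1, 2))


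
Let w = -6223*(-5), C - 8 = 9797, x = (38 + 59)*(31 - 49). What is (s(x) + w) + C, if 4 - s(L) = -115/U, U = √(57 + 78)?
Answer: 40924 + 23*√15/9 ≈ 40934.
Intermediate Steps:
x = -1746 (x = 97*(-18) = -1746)
U = 3*√15 (U = √135 = 3*√15 ≈ 11.619)
s(L) = 4 + 23*√15/9 (s(L) = 4 - (-115)/(3*√15) = 4 - (-115)*√15/45 = 4 - (-23)*√15/9 = 4 + 23*√15/9)
C = 9805 (C = 8 + 9797 = 9805)
w = 31115
(s(x) + w) + C = ((4 + 23*√15/9) + 31115) + 9805 = (31119 + 23*√15/9) + 9805 = 40924 + 23*√15/9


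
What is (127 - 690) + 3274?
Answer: 2711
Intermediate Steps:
(127 - 690) + 3274 = -563 + 3274 = 2711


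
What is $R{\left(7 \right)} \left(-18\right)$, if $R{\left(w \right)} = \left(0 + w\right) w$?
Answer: $-882$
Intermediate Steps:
$R{\left(w \right)} = w^{2}$ ($R{\left(w \right)} = w w = w^{2}$)
$R{\left(7 \right)} \left(-18\right) = 7^{2} \left(-18\right) = 49 \left(-18\right) = -882$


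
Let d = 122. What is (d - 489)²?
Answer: 134689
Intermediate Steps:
(d - 489)² = (122 - 489)² = (-367)² = 134689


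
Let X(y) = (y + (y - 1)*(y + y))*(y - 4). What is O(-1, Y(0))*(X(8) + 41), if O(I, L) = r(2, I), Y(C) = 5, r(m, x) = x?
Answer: -521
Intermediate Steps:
O(I, L) = I
X(y) = (-4 + y)*(y + 2*y*(-1 + y)) (X(y) = (y + (-1 + y)*(2*y))*(-4 + y) = (y + 2*y*(-1 + y))*(-4 + y) = (-4 + y)*(y + 2*y*(-1 + y)))
O(-1, Y(0))*(X(8) + 41) = -(8*(4 - 9*8 + 2*8²) + 41) = -(8*(4 - 72 + 2*64) + 41) = -(8*(4 - 72 + 128) + 41) = -(8*60 + 41) = -(480 + 41) = -1*521 = -521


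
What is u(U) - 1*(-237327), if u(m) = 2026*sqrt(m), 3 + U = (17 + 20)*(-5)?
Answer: 237327 + 4052*I*sqrt(47) ≈ 2.3733e+5 + 27779.0*I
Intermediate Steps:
U = -188 (U = -3 + (17 + 20)*(-5) = -3 + 37*(-5) = -3 - 185 = -188)
u(U) - 1*(-237327) = 2026*sqrt(-188) - 1*(-237327) = 2026*(2*I*sqrt(47)) + 237327 = 4052*I*sqrt(47) + 237327 = 237327 + 4052*I*sqrt(47)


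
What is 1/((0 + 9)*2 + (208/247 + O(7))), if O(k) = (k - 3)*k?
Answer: 19/890 ≈ 0.021348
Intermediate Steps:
O(k) = k*(-3 + k) (O(k) = (-3 + k)*k = k*(-3 + k))
1/((0 + 9)*2 + (208/247 + O(7))) = 1/((0 + 9)*2 + (208/247 + 7*(-3 + 7))) = 1/(9*2 + (208*(1/247) + 7*4)) = 1/(18 + (16/19 + 28)) = 1/(18 + 548/19) = 1/(890/19) = 19/890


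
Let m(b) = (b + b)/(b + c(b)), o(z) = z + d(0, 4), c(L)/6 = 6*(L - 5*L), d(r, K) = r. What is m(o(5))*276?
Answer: -552/143 ≈ -3.8601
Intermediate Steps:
c(L) = -144*L (c(L) = 6*(6*(L - 5*L)) = 6*(6*(-4*L)) = 6*(-24*L) = -144*L)
o(z) = z (o(z) = z + 0 = z)
m(b) = -2/143 (m(b) = (b + b)/(b - 144*b) = (2*b)/((-143*b)) = (2*b)*(-1/(143*b)) = -2/143)
m(o(5))*276 = -2/143*276 = -552/143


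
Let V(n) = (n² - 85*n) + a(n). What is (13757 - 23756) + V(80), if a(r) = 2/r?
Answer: -415959/40 ≈ -10399.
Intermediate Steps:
V(n) = n² - 85*n + 2/n (V(n) = (n² - 85*n) + 2/n = n² - 85*n + 2/n)
(13757 - 23756) + V(80) = (13757 - 23756) + (2 + 80²*(-85 + 80))/80 = -9999 + (2 + 6400*(-5))/80 = -9999 + (2 - 32000)/80 = -9999 + (1/80)*(-31998) = -9999 - 15999/40 = -415959/40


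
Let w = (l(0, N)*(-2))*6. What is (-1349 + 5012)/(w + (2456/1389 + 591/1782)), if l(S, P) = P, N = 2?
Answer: -1007405586/6023029 ≈ -167.26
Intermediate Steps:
w = -24 (w = (2*(-2))*6 = -4*6 = -24)
(-1349 + 5012)/(w + (2456/1389 + 591/1782)) = (-1349 + 5012)/(-24 + (2456/1389 + 591/1782)) = 3663/(-24 + (2456*(1/1389) + 591*(1/1782))) = 3663/(-24 + (2456/1389 + 197/594)) = 3663/(-24 + 577499/275022) = 3663/(-6023029/275022) = 3663*(-275022/6023029) = -1007405586/6023029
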